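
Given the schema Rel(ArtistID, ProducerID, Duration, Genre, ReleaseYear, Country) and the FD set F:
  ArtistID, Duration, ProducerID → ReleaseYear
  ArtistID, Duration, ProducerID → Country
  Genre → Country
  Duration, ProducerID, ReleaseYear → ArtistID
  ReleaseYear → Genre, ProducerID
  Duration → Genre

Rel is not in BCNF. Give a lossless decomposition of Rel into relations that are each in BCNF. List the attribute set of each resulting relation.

Candidate keys of the original relation: {ArtistID, Duration, ProducerID}, {Duration, ReleaseYear}.
Within {ArtistID, Country, Duration, Genre, ProducerID, ReleaseYear}: {Genre}⁺ ∩ {ArtistID, Country, Duration, Genre, ProducerID, ReleaseYear} = {Country, Genre}, not the whole set, so Genre → Country violates BCNF; decompose into {Country, Genre} and {ArtistID, Duration, Genre, ProducerID, ReleaseYear}.
{Country, Genre}: every determinant is a superkey — BCNF.
Within {ArtistID, Duration, Genre, ProducerID, ReleaseYear}: {ReleaseYear}⁺ ∩ {ArtistID, Duration, Genre, ProducerID, ReleaseYear} = {Genre, ProducerID, ReleaseYear}, not the whole set, so ReleaseYear → Genre, ProducerID violates BCNF; decompose into {Genre, ProducerID, ReleaseYear} and {ArtistID, Duration, ReleaseYear}.
{Genre, ProducerID, ReleaseYear}: every determinant is a superkey — BCNF.
{ArtistID, Duration, ReleaseYear}: every determinant is a superkey — BCNF.

{ArtistID, Duration, ReleaseYear}; {Country, Genre}; {Genre, ProducerID, ReleaseYear}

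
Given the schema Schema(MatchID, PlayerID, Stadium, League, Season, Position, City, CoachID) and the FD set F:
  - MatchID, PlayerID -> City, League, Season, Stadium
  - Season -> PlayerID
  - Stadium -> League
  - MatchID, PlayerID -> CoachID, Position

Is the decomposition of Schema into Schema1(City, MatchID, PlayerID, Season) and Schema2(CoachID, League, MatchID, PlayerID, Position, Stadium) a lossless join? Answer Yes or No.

Common attributes: {MatchID, PlayerID}; their closure is {City, CoachID, League, MatchID, PlayerID, Position, Season, Stadium}.
Since Schema1 ⊆ {City, CoachID, League, MatchID, PlayerID, Position, Season, Stadium}, the intersection is a superkey of Schema1; the decomposition is lossless.

Yes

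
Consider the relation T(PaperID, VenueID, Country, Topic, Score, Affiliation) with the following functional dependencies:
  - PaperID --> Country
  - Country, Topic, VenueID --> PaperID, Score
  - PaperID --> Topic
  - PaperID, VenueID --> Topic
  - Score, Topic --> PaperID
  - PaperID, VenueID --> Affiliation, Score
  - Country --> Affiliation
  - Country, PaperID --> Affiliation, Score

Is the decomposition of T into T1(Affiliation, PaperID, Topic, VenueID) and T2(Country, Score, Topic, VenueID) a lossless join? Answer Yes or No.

Common attributes: {Topic, VenueID}; their closure is {Topic, VenueID}.
T1 ⊄ {Topic, VenueID} and T2 ⊄ {Topic, VenueID}, so the split is lossy.

No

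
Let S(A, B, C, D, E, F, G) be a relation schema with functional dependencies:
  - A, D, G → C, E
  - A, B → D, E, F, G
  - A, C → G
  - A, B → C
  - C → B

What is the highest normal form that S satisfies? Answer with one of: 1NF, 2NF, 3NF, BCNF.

3NF

Candidate keys: {A, B}, {A, C}, {A, D, G}. Prime attributes: {A, B, C, D, G}.
For C → B we have {C}⁺ = {B, C}; {C} is not a superkey, so BCNF fails.
Its right-hand attributes {B} are all prime, as are those of every other non-superkey FD — the relation is in 3NF.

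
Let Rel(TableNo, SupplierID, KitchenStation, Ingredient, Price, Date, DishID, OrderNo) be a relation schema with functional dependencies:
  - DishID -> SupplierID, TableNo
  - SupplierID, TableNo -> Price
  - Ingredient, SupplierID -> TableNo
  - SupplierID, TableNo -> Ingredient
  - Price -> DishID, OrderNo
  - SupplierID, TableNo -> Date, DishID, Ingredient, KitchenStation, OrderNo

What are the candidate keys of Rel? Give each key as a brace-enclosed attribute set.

{DishID}, {Ingredient, SupplierID}, {Price}, {SupplierID, TableNo}

{DishID}⁺ = {Date, DishID, Ingredient, KitchenStation, OrderNo, Price, SupplierID, TableNo} — all of the relation — so {DishID} is a candidate key.
{Price}⁺ = {Date, DishID, Ingredient, KitchenStation, OrderNo, Price, SupplierID, TableNo} — all of the relation — so {Price} is a candidate key.
{Ingredient, SupplierID}⁺ = {Date, DishID, Ingredient, KitchenStation, OrderNo, Price, SupplierID, TableNo} — all of the relation — so {Ingredient, SupplierID} is a candidate key.
{SupplierID, TableNo}⁺ = {Date, DishID, Ingredient, KitchenStation, OrderNo, Price, SupplierID, TableNo} — all of the relation — so {SupplierID, TableNo} is a candidate key.
No proper subset of any of these is a key, and no other minimal superkey exists.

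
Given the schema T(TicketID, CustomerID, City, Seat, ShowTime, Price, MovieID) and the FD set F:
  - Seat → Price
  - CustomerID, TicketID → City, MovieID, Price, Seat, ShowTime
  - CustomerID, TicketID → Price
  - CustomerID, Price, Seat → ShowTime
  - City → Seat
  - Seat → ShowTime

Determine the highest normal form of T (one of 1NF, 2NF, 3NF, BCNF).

2NF

Candidate key: {CustomerID, TicketID}. Prime attributes: {CustomerID, TicketID}.
Seat → Price: {Seat}⁺ = {Price, Seat, ShowTime}, which is not all of the attributes, so the left side is not a superkey — BCNF is violated.
Because {Price} is non-prime and the left side of Seat → Price is not a superkey, the relation is not in 3NF.
No proper subset of a key has a non-prime attribute in its closure, so there is no partial dependency; 2NF holds.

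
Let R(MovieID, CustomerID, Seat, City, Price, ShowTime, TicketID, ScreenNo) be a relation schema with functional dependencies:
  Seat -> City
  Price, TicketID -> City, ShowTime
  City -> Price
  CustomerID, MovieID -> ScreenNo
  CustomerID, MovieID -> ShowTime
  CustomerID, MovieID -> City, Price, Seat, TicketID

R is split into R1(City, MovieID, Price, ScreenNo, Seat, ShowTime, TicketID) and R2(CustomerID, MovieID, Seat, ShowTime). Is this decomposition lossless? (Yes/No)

The shared attributes are {MovieID, Seat, ShowTime} and {MovieID, Seat, ShowTime}⁺ = {City, MovieID, Price, Seat, ShowTime}.
The closure covers neither R1 nor R2 entirely; the join is not lossless.

No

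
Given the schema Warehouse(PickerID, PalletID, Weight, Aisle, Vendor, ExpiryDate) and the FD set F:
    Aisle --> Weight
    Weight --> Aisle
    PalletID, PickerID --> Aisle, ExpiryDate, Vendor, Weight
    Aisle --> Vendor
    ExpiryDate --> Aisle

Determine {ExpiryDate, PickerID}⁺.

Start with {ExpiryDate, PickerID}.
ExpiryDate --> Aisle applies; add {Aisle} → now {Aisle, ExpiryDate, PickerID}.
Aisle --> Weight applies; add {Weight} → now {Aisle, ExpiryDate, PickerID, Weight}.
Aisle --> Vendor applies; add {Vendor} → now {Aisle, ExpiryDate, PickerID, Vendor, Weight}.
No further FD applies.

{Aisle, ExpiryDate, PickerID, Vendor, Weight}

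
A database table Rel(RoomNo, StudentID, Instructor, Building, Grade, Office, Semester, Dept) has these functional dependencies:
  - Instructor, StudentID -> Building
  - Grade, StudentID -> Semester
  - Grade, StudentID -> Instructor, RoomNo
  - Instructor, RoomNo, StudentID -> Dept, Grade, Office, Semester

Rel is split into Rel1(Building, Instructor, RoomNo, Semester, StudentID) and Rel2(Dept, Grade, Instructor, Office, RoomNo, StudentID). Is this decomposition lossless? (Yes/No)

Yes

Rel1 ∩ Rel2 = {Instructor, RoomNo, StudentID}; its closure under F is {Building, Dept, Grade, Instructor, Office, RoomNo, Semester, StudentID}.
Since Rel1 ⊆ {Building, Dept, Grade, Instructor, Office, RoomNo, Semester, StudentID}, the intersection is a superkey of Rel1; the decomposition is lossless.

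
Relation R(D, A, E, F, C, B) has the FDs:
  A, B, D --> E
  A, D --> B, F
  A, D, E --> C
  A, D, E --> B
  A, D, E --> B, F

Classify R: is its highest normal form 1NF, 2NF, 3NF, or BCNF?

Candidate key: {A, D}. Prime attributes: {A, D}.
The left-hand side of every FD is a superkey, so BCNF is satisfied.

BCNF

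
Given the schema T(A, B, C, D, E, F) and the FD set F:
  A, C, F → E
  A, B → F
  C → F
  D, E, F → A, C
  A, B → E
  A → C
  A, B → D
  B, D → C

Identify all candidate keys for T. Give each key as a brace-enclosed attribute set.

{B} never appears on the right of any FD, so every key must include it.
{A, B}⁺ = {A, B, C, D, E, F}, which is every attribute, so {A, B} is a candidate key.
{B, D, E}⁺ = {A, B, C, D, E, F}, which is every attribute, so {B, D, E} is a candidate key.
These are minimal and exhaustive — every other superkey contains one of them.

{A, B}, {B, D, E}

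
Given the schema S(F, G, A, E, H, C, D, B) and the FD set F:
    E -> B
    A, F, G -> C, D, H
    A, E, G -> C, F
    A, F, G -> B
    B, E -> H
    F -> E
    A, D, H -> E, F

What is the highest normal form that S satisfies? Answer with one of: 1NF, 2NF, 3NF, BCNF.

Candidate keys: {A, D, G, H}, {A, E, G}, {A, F, G}. Prime attributes: {A, D, E, F, G, H}.
E -> B breaks BCNF: {E}⁺ = {B, E, H}, so {E} is not a superkey.
E -> B determines the non-prime attribute {B} from a non-superkey — 3NF is violated.
The proper key subset {E} of {A, E, G} determines non-prime {B}, so the relation is not even in 2NF.

1NF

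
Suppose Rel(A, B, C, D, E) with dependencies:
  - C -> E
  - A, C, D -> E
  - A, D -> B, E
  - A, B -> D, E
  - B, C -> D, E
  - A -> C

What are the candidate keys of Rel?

{A, B}, {A, D}

{A} never appears on the right of any FD, so every key must include it.
Closure of {A, B} is {A, B, C, D, E}, the whole schema; {A, B} is a candidate key.
Closure of {A, D} is {A, B, C, D, E}, the whole schema; {A, D} is a candidate key.
These are minimal and exhaustive — every other superkey contains one of them.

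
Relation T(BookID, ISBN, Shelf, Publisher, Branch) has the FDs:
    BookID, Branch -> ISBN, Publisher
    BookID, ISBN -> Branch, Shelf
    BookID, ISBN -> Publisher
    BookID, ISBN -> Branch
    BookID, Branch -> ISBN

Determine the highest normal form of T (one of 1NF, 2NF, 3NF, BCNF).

BCNF

Candidate keys: {BookID, Branch}, {BookID, ISBN}. Prime attributes: {BookID, Branch, ISBN}.
Each dependency's left side is a superkey — BCNF holds.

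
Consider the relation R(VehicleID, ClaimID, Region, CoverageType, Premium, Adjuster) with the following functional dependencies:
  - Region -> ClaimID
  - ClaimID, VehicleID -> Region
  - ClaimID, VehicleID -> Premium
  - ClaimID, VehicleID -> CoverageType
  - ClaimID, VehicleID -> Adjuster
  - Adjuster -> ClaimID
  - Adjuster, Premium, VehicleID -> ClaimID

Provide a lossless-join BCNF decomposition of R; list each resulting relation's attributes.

{Adjuster, CoverageType, Premium, Region, VehicleID}; {ClaimID, Region}

Candidate keys of the original relation: {Adjuster, VehicleID}, {ClaimID, VehicleID}, {Region, VehicleID}.
Within {Adjuster, ClaimID, CoverageType, Premium, Region, VehicleID}: {Region}⁺ ∩ {Adjuster, ClaimID, CoverageType, Premium, Region, VehicleID} = {ClaimID, Region}, not the whole set, so Region -> ClaimID violates BCNF; decompose into {ClaimID, Region} and {Adjuster, CoverageType, Premium, Region, VehicleID}.
{ClaimID, Region} has no BCNF violation.
{Adjuster, CoverageType, Premium, Region, VehicleID} has no BCNF violation.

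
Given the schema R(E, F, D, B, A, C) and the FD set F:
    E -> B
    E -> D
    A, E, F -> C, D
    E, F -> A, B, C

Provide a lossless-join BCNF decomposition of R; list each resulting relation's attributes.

Candidate key of the original relation: {E, F}.
In {A, B, C, D, E, F}, {E} is not a superkey ({E}⁺ restricted to this set is {B, D, E}), so split on E -> B, D into {B, D, E} and {A, C, E, F}.
{B, D, E}: every determinant is a superkey — BCNF.
{A, C, E, F}: every determinant is a superkey — BCNF.

{A, C, E, F}; {B, D, E}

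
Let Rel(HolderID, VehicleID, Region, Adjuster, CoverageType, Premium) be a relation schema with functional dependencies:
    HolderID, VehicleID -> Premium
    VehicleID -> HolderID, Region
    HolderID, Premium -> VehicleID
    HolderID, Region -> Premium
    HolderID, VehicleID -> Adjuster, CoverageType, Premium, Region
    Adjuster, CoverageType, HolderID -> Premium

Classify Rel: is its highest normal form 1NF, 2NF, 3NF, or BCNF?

BCNF

Candidate keys: {Adjuster, CoverageType, HolderID}, {HolderID, Premium}, {HolderID, Region}, {VehicleID}. Prime attributes: {Adjuster, CoverageType, HolderID, Premium, Region, VehicleID}.
Each dependency's left side is a superkey — BCNF holds.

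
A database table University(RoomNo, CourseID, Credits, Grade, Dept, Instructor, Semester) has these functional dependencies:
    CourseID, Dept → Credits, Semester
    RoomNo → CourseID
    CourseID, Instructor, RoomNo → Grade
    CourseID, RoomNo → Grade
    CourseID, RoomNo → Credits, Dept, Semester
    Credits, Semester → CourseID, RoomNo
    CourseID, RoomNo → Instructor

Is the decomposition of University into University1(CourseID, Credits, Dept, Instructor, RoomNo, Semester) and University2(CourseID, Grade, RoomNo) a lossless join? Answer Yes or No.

Yes

Common attributes: {CourseID, RoomNo}; their closure is {CourseID, Credits, Dept, Grade, Instructor, RoomNo, Semester}.
This includes all of University1, so the common attributes are a superkey of University1 — the join is lossless.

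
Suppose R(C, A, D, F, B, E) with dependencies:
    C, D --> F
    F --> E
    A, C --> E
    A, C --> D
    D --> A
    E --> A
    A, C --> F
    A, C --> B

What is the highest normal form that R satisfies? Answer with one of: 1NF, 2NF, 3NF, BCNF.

3NF

Candidate keys: {A, C}, {C, D}, {C, E}, {C, F}. Prime attributes: {A, C, D, E, F}.
For F --> E we have {F}⁺ = {A, E, F}; {F} is not a superkey, so BCNF fails.
Since {E} ⊆ prime attributes and every other non-superkey FD also has a prime right side, the schema is in 3NF.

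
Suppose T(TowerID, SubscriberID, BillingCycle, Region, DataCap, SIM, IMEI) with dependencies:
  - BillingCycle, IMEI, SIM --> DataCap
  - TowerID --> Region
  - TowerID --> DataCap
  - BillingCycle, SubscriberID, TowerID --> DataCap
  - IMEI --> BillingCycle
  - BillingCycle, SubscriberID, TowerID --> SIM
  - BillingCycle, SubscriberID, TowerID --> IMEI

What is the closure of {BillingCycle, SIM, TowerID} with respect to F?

{BillingCycle, DataCap, Region, SIM, TowerID}

Start with {BillingCycle, SIM, TowerID}.
TowerID --> Region applies; add {Region} → now {BillingCycle, Region, SIM, TowerID}.
TowerID --> DataCap applies; add {DataCap} → now {BillingCycle, DataCap, Region, SIM, TowerID}.
No further FD applies.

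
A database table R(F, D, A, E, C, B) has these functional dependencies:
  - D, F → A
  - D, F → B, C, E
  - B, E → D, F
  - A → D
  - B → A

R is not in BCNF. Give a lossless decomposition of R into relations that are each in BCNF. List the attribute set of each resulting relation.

{A, B}; {A, D}; {B, C, E, F}

Candidate keys of the original relation: {A, F}, {B, E}, {B, F}, {D, F}.
{A, B, C, D, E, F}: {A} determines {A, D} here but is not a superkey — split on A → D, giving {A, D} and {A, B, C, E, F}.
{A, D} is in BCNF.
{A, B, C, E, F}: {B} determines {A, B} here but is not a superkey — split on B → A, giving {A, B} and {B, C, E, F}.
{A, B} is in BCNF.
{B, C, E, F} is in BCNF.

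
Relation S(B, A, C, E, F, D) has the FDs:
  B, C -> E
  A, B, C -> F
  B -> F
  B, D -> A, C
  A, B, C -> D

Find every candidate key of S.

{A, B, C}, {B, D}

{B} never appears on the right of any FD, so every key must include it.
{B, D} is a candidate key since {B, D}⁺ = {A, B, C, D, E, F} covers every attribute.
{A, B, C} is a candidate key since {A, B, C}⁺ = {A, B, C, D, E, F} covers every attribute.
No proper subset of any of these is a key, and no other minimal superkey exists.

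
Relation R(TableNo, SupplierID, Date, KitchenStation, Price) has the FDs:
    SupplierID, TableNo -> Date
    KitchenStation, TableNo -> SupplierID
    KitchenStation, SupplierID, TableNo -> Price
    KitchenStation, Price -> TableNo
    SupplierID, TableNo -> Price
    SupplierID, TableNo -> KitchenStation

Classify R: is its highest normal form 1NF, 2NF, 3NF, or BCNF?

BCNF

Candidate keys: {KitchenStation, Price}, {KitchenStation, TableNo}, {SupplierID, TableNo}. Prime attributes: {KitchenStation, Price, SupplierID, TableNo}.
Each dependency's left side is a superkey — BCNF holds.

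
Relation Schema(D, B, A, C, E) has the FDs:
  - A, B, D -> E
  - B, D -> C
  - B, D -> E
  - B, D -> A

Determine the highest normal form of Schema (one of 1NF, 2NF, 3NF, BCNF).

Candidate key: {B, D}. Prime attributes: {B, D}.
Every FD has a superkey on the left, so the relation is in BCNF.

BCNF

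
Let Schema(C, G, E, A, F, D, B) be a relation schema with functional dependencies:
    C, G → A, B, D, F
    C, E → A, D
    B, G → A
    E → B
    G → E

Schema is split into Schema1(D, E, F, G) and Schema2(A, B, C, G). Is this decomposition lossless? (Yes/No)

Schema1 ∩ Schema2 = {G}; its closure under F is {A, B, E, G}.
Neither Schema1 nor Schema2 is contained in that closure, so the decomposition is lossy.

No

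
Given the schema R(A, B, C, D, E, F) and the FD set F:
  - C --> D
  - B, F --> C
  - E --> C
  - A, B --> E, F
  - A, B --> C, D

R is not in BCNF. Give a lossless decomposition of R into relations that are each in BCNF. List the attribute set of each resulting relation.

Candidate key of the original relation: {A, B}.
Within {A, B, C, D, E, F}: {C}⁺ ∩ {A, B, C, D, E, F} = {C, D}, not the whole set, so C --> D violates BCNF; decompose into {C, D} and {A, B, C, E, F}.
{C, D} has no BCNF violation.
Within {A, B, C, E, F}: {B, F}⁺ ∩ {A, B, C, E, F} = {B, C, F}, not the whole set, so B, F --> C violates BCNF; decompose into {B, C, F} and {A, B, E, F}.
{B, C, F} has no BCNF violation.
{A, B, E, F} has no BCNF violation.

{A, B, E, F}; {B, C, F}; {C, D}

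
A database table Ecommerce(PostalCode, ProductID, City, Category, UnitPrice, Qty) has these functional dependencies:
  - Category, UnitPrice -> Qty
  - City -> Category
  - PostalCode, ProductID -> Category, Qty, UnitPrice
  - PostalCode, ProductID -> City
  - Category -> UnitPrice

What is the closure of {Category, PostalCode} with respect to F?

Start with {Category, PostalCode}.
Category -> UnitPrice applies; add {UnitPrice} → now {Category, PostalCode, UnitPrice}.
Category, UnitPrice -> Qty applies; add {Qty} → now {Category, PostalCode, Qty, UnitPrice}.
No further FD applies.

{Category, PostalCode, Qty, UnitPrice}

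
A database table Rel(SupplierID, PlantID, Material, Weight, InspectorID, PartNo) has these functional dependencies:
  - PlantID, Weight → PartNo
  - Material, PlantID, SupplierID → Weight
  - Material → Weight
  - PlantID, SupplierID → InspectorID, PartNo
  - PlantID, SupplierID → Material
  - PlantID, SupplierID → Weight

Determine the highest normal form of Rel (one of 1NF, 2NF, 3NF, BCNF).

Candidate key: {PlantID, SupplierID}. Prime attributes: {PlantID, SupplierID}.
For PlantID, Weight → PartNo we have {PlantID, Weight}⁺ = {PartNo, PlantID, Weight}; {PlantID, Weight} is not a superkey, so BCNF fails.
PlantID, Weight → PartNo determines the non-prime attribute {PartNo} from a non-superkey — 3NF is violated.
No non-prime attribute depends on a proper subset of any candidate key, so 2NF holds.

2NF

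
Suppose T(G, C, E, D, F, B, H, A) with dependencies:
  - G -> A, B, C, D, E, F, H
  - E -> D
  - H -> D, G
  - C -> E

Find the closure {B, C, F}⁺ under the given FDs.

{B, C, D, E, F}

Start with {B, C, F}.
C -> E applies; add {E} → now {B, C, E, F}.
E -> D applies; add {D} → now {B, C, D, E, F}.
No further FD applies.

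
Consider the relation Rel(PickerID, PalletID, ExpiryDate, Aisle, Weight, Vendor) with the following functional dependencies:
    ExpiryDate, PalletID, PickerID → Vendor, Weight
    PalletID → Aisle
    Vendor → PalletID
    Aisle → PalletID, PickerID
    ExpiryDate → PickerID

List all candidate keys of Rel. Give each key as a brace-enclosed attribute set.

{ExpiryDate} never appears on the right of any FD, so every key must include it.
Closure of {Aisle, ExpiryDate} is {Aisle, ExpiryDate, PalletID, PickerID, Vendor, Weight}, the whole schema; {Aisle, ExpiryDate} is a candidate key.
Closure of {ExpiryDate, PalletID} is {Aisle, ExpiryDate, PalletID, PickerID, Vendor, Weight}, the whole schema; {ExpiryDate, PalletID} is a candidate key.
Closure of {ExpiryDate, Vendor} is {Aisle, ExpiryDate, PalletID, PickerID, Vendor, Weight}, the whole schema; {ExpiryDate, Vendor} is a candidate key.
These are minimal and exhaustive — every other superkey contains one of them.

{Aisle, ExpiryDate}, {ExpiryDate, PalletID}, {ExpiryDate, Vendor}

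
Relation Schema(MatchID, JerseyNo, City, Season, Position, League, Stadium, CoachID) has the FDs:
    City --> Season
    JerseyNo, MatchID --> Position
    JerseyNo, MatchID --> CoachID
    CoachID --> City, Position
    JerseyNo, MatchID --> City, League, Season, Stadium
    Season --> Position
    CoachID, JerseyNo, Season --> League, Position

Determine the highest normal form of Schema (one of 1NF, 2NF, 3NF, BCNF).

Candidate key: {JerseyNo, MatchID}. Prime attributes: {JerseyNo, MatchID}.
City --> Season: {City}⁺ = {City, Position, Season}, which is not all of the attributes, so the left side is not a superkey — BCNF is violated.
Because {Season} is non-prime and the left side of City --> Season is not a superkey, the relation is not in 3NF.
No proper subset of a key has a non-prime attribute in its closure, so there is no partial dependency; 2NF holds.

2NF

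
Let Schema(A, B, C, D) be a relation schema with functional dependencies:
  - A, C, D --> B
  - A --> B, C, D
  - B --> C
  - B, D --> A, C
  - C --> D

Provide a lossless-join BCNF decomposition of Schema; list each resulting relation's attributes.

Candidate keys of the original relation: {A}, {B}.
Within {A, B, C, D}: {C}⁺ ∩ {A, B, C, D} = {C, D}, not the whole set, so C --> D violates BCNF; decompose into {C, D} and {A, B, C}.
{C, D}: every determinant is a superkey — BCNF.
{A, B, C}: every determinant is a superkey — BCNF.

{A, B, C}; {C, D}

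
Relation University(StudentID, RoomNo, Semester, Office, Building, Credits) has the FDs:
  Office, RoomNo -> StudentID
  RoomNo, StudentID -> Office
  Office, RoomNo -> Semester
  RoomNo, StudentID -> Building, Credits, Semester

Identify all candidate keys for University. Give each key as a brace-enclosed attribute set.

Attributes never on any right-hand side: {RoomNo} — every candidate key must contain it.
{Office, RoomNo}⁺ = {Building, Credits, Office, RoomNo, Semester, StudentID}, which is every attribute, so {Office, RoomNo} is a candidate key.
{RoomNo, StudentID}⁺ = {Building, Credits, Office, RoomNo, Semester, StudentID}, which is every attribute, so {RoomNo, StudentID} is a candidate key.
Any other superkey properly contains one of these, so there are no further candidate keys.

{Office, RoomNo}, {RoomNo, StudentID}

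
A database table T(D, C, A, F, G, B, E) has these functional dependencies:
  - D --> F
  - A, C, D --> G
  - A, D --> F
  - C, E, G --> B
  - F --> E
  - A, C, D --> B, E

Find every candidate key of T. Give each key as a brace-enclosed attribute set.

No FD produces {A, C, D}, so they must be in every candidate key.
{A, C, D} is a candidate key since {A, C, D}⁺ = {A, B, C, D, E, F, G} covers every attribute.
No smaller or unrelated set reaches every attribute, so there are no other keys.

{A, C, D}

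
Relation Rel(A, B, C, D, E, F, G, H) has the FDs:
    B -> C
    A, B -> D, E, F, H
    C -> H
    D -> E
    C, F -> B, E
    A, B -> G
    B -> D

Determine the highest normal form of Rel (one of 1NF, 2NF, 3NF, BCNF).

Candidate keys: {A, B}, {A, C, F}. Prime attributes: {A, B, C, F}.
For B -> C we have {B}⁺ = {B, C, D, E, H}; {B} is not a superkey, so BCNF fails.
C -> H has non-prime {H} on the right and a non-superkey on the left, so 3NF fails.
Since {B} ⊂ {A, B} and {B}⁺ ⊇ {D, E, H} with {D, E, H} non-prime, there is a partial dependency; 2NF fails.

1NF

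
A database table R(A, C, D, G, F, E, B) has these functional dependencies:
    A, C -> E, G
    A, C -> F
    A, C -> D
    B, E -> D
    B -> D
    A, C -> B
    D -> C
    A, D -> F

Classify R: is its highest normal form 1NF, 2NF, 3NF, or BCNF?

3NF

Candidate keys: {A, B}, {A, C}, {A, D}. Prime attributes: {A, B, C, D}.
B, E -> D breaks BCNF: {B, E}⁺ = {B, C, D, E}, so {B, E} is not a superkey.
Since {D} ⊆ prime attributes and every other non-superkey FD also has a prime right side, the schema is in 3NF.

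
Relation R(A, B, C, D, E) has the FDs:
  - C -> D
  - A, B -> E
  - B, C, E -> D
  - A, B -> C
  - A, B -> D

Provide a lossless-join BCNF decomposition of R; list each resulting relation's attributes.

{A, B, C, E}; {C, D}

Candidate key of the original relation: {A, B}.
Within {A, B, C, D, E}: {C}⁺ ∩ {A, B, C, D, E} = {C, D}, not the whole set, so C -> D violates BCNF; decompose into {C, D} and {A, B, C, E}.
{C, D}: every determinant is a superkey — BCNF.
{A, B, C, E}: every determinant is a superkey — BCNF.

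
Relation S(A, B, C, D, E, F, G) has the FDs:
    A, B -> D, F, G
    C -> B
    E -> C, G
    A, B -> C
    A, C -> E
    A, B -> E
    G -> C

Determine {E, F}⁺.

{B, C, E, F, G}

Start with {E, F}.
E -> C, G applies; add {C, G} → now {C, E, F, G}.
C -> B applies; add {B} → now {B, C, E, F, G}.
No further FD applies.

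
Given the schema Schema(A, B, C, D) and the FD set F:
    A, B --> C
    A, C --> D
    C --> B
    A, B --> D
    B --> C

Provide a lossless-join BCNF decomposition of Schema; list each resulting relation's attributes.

{A, C, D}; {B, C}

Candidate keys of the original relation: {A, B}, {A, C}.
In {A, B, C, D}, {C} is not a superkey ({C}⁺ restricted to this set is {B, C}), so split on C --> B into {B, C} and {A, C, D}.
{B, C} is in BCNF.
{A, C, D} is in BCNF.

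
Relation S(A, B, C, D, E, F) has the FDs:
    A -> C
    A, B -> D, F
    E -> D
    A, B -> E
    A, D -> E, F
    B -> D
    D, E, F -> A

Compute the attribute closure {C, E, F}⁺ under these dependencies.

{A, C, D, E, F}

Start with {C, E, F}.
E -> D applies; add {D} → now {C, D, E, F}.
D, E, F -> A applies; add {A} → now {A, C, D, E, F}.
No further FD applies.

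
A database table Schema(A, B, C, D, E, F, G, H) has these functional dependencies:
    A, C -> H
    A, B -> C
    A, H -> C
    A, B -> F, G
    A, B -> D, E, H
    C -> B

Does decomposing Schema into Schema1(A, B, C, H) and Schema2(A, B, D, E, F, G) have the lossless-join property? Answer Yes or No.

Schema1 ∩ Schema2 = {A, B}; its closure under F is {A, B, C, D, E, F, G, H}.
This includes all of Schema1, so the common attributes are a superkey of Schema1 — the join is lossless.

Yes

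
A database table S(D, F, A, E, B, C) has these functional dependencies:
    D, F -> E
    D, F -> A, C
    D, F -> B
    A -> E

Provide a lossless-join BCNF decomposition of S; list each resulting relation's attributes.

{A, B, C, D, F}; {A, E}

Candidate key of the original relation: {D, F}.
In {A, B, C, D, E, F}, {A} is not a superkey ({A}⁺ restricted to this set is {A, E}), so split on A -> E into {A, E} and {A, B, C, D, F}.
{A, E}: every determinant is a superkey — BCNF.
{A, B, C, D, F}: every determinant is a superkey — BCNF.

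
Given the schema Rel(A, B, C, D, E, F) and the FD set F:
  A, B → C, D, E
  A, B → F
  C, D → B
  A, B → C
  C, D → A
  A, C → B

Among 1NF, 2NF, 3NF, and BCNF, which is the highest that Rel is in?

Candidate keys: {A, B}, {A, C}, {C, D}. Prime attributes: {A, B, C, D}.
The left-hand side of every FD is a superkey, so BCNF is satisfied.

BCNF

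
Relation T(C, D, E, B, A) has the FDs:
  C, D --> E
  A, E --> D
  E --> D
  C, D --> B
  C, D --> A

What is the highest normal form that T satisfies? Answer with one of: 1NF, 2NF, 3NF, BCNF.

3NF

Candidate keys: {C, D}, {C, E}. Prime attributes: {C, D, E}.
For A, E --> D we have {A, E}⁺ = {A, D, E}; {A, E} is not a superkey, so BCNF fails.
Since {D} ⊆ prime attributes and every other non-superkey FD also has a prime right side, the schema is in 3NF.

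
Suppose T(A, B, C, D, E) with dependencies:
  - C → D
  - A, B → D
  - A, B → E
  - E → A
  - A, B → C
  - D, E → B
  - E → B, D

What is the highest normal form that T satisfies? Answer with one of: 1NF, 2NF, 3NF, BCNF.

Candidate keys: {A, B}, {E}. Prime attributes: {A, B, E}.
For C → D we have {C}⁺ = {C, D}; {C} is not a superkey, so BCNF fails.
C → D determines the non-prime attribute {D} from a non-superkey — 3NF is violated.
No non-prime attribute depends on a proper subset of any candidate key, so 2NF holds.

2NF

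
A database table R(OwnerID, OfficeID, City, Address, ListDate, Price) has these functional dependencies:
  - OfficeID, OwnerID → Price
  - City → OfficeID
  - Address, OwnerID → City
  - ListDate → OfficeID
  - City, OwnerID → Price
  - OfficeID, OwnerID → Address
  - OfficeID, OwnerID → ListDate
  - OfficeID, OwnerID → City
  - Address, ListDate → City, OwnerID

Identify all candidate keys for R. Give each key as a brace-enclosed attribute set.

{Address, ListDate}⁺ = {Address, City, ListDate, OfficeID, OwnerID, Price}, which is every attribute, so {Address, ListDate} is a candidate key.
{Address, OwnerID}⁺ = {Address, City, ListDate, OfficeID, OwnerID, Price}, which is every attribute, so {Address, OwnerID} is a candidate key.
{City, OwnerID}⁺ = {Address, City, ListDate, OfficeID, OwnerID, Price}, which is every attribute, so {City, OwnerID} is a candidate key.
{ListDate, OwnerID}⁺ = {Address, City, ListDate, OfficeID, OwnerID, Price}, which is every attribute, so {ListDate, OwnerID} is a candidate key.
{OfficeID, OwnerID}⁺ = {Address, City, ListDate, OfficeID, OwnerID, Price}, which is every attribute, so {OfficeID, OwnerID} is a candidate key.
No proper subset of any of these is a key, and no other minimal superkey exists.

{Address, ListDate}, {Address, OwnerID}, {City, OwnerID}, {ListDate, OwnerID}, {OfficeID, OwnerID}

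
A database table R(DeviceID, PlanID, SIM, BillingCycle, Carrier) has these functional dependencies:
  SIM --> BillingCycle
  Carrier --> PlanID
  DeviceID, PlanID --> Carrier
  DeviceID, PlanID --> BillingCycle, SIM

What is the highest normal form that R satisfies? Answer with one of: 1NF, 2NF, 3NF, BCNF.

2NF

Candidate keys: {Carrier, DeviceID}, {DeviceID, PlanID}. Prime attributes: {Carrier, DeviceID, PlanID}.
For SIM --> BillingCycle we have {SIM}⁺ = {BillingCycle, SIM}; {SIM} is not a superkey, so BCNF fails.
SIM --> BillingCycle determines the non-prime attribute {BillingCycle} from a non-superkey — 3NF is violated.
No non-prime attribute depends on a proper subset of any candidate key, so 2NF holds.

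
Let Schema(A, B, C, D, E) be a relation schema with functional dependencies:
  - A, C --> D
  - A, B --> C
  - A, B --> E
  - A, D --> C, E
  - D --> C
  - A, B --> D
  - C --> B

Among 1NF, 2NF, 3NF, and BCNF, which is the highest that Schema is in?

Candidate keys: {A, B}, {A, C}, {A, D}. Prime attributes: {A, B, C, D}.
D --> C: {D}⁺ = {B, C, D}, which is not all of the attributes, so the left side is not a superkey — BCNF is violated.
Its right-hand attributes {C} are all prime, as are those of every other non-superkey FD — the relation is in 3NF.

3NF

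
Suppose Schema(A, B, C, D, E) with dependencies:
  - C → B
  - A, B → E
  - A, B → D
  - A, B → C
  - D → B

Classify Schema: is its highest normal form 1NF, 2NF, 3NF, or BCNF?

3NF

Candidate keys: {A, B}, {A, C}, {A, D}. Prime attributes: {A, B, C, D}.
For C → B we have {C}⁺ = {B, C}; {C} is not a superkey, so BCNF fails.
Since {B} ⊆ prime attributes and every other non-superkey FD also has a prime right side, the schema is in 3NF.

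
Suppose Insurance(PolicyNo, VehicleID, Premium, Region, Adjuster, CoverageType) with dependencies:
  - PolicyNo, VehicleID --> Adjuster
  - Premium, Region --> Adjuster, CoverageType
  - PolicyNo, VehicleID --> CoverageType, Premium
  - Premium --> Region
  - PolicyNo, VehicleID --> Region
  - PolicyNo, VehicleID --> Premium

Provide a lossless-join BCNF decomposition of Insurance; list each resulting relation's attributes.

{Adjuster, CoverageType, Premium, Region}; {PolicyNo, Premium, VehicleID}

Candidate key of the original relation: {PolicyNo, VehicleID}.
In {Adjuster, CoverageType, PolicyNo, Premium, Region, VehicleID}, {Premium, Region} is not a superkey ({Premium, Region}⁺ restricted to this set is {Adjuster, CoverageType, Premium, Region}), so split on Premium, Region --> Adjuster, CoverageType into {Adjuster, CoverageType, Premium, Region} and {PolicyNo, Premium, Region, VehicleID}.
{Adjuster, CoverageType, Premium, Region} has no BCNF violation.
In {PolicyNo, Premium, Region, VehicleID}, {Premium} is not a superkey ({Premium}⁺ restricted to this set is {Premium, Region}), so split on Premium --> Region into {Premium, Region} and {PolicyNo, Premium, VehicleID}.
{Premium, Region} has no BCNF violation.
{PolicyNo, Premium, VehicleID} has no BCNF violation.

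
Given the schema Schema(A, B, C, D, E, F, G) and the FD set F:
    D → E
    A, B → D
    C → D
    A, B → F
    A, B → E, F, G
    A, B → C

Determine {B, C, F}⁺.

Start with {B, C, F}.
C → D applies; add {D} → now {B, C, D, F}.
D → E applies; add {E} → now {B, C, D, E, F}.
No further FD applies.

{B, C, D, E, F}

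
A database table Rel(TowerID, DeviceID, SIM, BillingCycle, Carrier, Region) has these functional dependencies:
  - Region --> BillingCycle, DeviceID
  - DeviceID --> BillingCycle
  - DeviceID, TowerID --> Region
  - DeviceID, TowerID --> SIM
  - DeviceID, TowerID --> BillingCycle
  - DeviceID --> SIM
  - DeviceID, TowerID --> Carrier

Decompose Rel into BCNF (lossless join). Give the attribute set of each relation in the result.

{BillingCycle, DeviceID, SIM}; {Carrier, Region, TowerID}; {DeviceID, Region}

Candidate keys of the original relation: {DeviceID, TowerID}, {Region, TowerID}.
{BillingCycle, Carrier, DeviceID, Region, SIM, TowerID}: {Region} determines {BillingCycle, DeviceID, Region, SIM} here but is not a superkey — split on Region --> BillingCycle, DeviceID, SIM, giving {BillingCycle, DeviceID, Region, SIM} and {Carrier, Region, TowerID}.
{BillingCycle, DeviceID, Region, SIM}: {DeviceID} determines {BillingCycle, DeviceID, SIM} here but is not a superkey — split on DeviceID --> BillingCycle, SIM, giving {BillingCycle, DeviceID, SIM} and {DeviceID, Region}.
{BillingCycle, DeviceID, SIM}: every determinant is a superkey — BCNF.
{DeviceID, Region}: every determinant is a superkey — BCNF.
{Carrier, Region, TowerID}: every determinant is a superkey — BCNF.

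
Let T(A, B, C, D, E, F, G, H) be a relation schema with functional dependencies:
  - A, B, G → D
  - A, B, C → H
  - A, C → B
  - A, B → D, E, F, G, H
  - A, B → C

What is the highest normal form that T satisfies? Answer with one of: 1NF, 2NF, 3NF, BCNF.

Candidate keys: {A, B}, {A, C}. Prime attributes: {A, B, C}.
Each dependency's left side is a superkey — BCNF holds.

BCNF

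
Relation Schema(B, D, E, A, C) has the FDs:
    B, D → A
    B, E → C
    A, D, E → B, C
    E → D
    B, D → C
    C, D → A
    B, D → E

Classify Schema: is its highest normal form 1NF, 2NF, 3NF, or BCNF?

3NF

Candidate keys: {A, E}, {B, D}, {B, E}, {C, E}. Prime attributes: {A, B, C, D, E}.
E → D breaks BCNF: {E}⁺ = {D, E}, so {E} is not a superkey.
But every attribute on its right side ({D}) is prime, and the same holds for every other non-superkey FD, so 3NF still holds.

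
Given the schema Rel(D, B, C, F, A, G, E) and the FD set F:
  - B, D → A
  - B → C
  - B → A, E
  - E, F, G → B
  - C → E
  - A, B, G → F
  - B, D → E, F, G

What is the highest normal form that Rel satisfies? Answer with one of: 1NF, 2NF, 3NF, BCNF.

1NF

Candidate keys: {B, D}, {C, D, F, G}, {D, E, F, G}. Prime attributes: {B, C, D, E, F, G}.
B → C breaks BCNF: {B}⁺ = {A, B, C, E}, so {B} is not a superkey.
B → A, E determines the non-prime attribute {A} from a non-superkey — 3NF is violated.
Since {B} ⊂ {B, D} and {B}⁺ ⊇ {A} with {A} non-prime, there is a partial dependency; 2NF fails.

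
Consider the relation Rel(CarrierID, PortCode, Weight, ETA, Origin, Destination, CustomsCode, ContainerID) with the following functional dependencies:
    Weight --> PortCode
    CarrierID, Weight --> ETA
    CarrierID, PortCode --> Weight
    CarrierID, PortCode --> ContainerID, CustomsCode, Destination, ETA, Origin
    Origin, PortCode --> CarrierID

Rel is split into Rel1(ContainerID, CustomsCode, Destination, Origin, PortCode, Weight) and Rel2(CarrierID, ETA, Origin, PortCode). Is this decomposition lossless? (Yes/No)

Yes

Rel1 ∩ Rel2 = {Origin, PortCode}; its closure under F is {CarrierID, ContainerID, CustomsCode, Destination, ETA, Origin, PortCode, Weight}.
This includes all of Rel1, so the common attributes are a superkey of Rel1 — the join is lossless.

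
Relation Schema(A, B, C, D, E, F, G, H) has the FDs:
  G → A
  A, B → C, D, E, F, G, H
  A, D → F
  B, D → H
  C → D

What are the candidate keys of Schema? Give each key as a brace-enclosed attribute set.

{A, B}, {B, G}

No FD produces {B}, so it must be in every candidate key.
{A, B}⁺ = {A, B, C, D, E, F, G, H} — all of the relation — so {A, B} is a candidate key.
{B, G}⁺ = {A, B, C, D, E, F, G, H} — all of the relation — so {B, G} is a candidate key.
Any other superkey properly contains one of these, so there are no further candidate keys.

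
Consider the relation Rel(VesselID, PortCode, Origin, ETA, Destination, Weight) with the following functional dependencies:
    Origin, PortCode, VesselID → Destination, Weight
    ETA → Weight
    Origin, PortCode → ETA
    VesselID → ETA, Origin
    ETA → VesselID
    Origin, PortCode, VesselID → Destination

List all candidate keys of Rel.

{ETA, PortCode}, {Origin, PortCode}, {PortCode, VesselID}

Attributes never on any right-hand side: {PortCode} — every candidate key must contain it.
{ETA, PortCode}⁺ = {Destination, ETA, Origin, PortCode, VesselID, Weight}, which is every attribute, so {ETA, PortCode} is a candidate key.
{Origin, PortCode}⁺ = {Destination, ETA, Origin, PortCode, VesselID, Weight}, which is every attribute, so {Origin, PortCode} is a candidate key.
{PortCode, VesselID}⁺ = {Destination, ETA, Origin, PortCode, VesselID, Weight}, which is every attribute, so {PortCode, VesselID} is a candidate key.
These are minimal and exhaustive — every other superkey contains one of them.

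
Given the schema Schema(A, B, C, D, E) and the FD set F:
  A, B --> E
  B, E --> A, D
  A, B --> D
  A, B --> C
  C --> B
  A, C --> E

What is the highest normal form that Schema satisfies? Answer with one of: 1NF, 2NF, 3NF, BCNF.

Candidate keys: {A, B}, {A, C}, {B, E}, {C, E}. Prime attributes: {A, B, C, E}.
C --> B: {C}⁺ = {B, C}, which is not all of the attributes, so the left side is not a superkey — BCNF is violated.
But every attribute on its right side ({B}) is prime, and the same holds for every other non-superkey FD, so 3NF still holds.

3NF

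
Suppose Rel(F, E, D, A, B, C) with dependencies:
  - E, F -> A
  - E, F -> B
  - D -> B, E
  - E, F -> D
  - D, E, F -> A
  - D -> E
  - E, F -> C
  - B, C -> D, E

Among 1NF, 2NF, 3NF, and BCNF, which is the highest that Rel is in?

3NF

Candidate keys: {B, C, F}, {D, F}, {E, F}. Prime attributes: {B, C, D, E, F}.
D -> B, E: {D}⁺ = {B, D, E}, which is not all of the attributes, so the left side is not a superkey — BCNF is violated.
Since {B, E} ⊆ prime attributes and every other non-superkey FD also has a prime right side, the schema is in 3NF.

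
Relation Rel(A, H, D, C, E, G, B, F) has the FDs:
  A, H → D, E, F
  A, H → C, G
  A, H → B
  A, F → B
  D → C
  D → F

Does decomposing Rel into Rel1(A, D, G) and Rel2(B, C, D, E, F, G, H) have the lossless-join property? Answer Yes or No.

No

Rel1 ∩ Rel2 = {D, G}; its closure under F is {C, D, F, G}.
The closure covers neither Rel1 nor Rel2 entirely; the join is not lossless.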